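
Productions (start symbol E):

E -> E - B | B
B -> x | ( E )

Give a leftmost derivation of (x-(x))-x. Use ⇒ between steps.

E ⇒ E-B ⇒ B-B ⇒ (E)-B ⇒ (E-B)-B ⇒ (B-B)-B ⇒ (x-B)-B ⇒ (x-(E))-B ⇒ (x-(B))-B ⇒ (x-(x))-B ⇒ (x-(x))-x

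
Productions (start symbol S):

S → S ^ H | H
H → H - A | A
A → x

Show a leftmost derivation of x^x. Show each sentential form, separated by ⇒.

S ⇒ S^H   [S → S ^ H]
S^H ⇒ H^H   [S → H]
H^H ⇒ A^H   [H → A]
A^H ⇒ x^H   [A → x]
x^H ⇒ x^A   [H → A]
x^A ⇒ x^x   [A → x]

S ⇒ S^H ⇒ H^H ⇒ A^H ⇒ x^H ⇒ x^A ⇒ x^x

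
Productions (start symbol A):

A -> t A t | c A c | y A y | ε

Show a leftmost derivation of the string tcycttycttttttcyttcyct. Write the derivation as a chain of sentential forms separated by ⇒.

A ⇒ tAt ⇒ tcAct ⇒ tcyAyct ⇒ tcycAcyct ⇒ tcyctAtcyct ⇒ tcycttAttcyct ⇒ tcycttyAyttcyct ⇒ tcycttycAcyttcyct ⇒ tcycttyctAtcyttcyct ⇒ tcycttycttAttcyttcyct ⇒ tcycttyctttAtttcyttcyct ⇒ tcycttycttttttcyttcyct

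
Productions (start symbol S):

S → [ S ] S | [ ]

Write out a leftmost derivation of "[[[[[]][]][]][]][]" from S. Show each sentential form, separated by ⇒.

S ⇒ [S]S ⇒ [[S]S]S ⇒ [[[S]S]S]S ⇒ [[[[S]S]S]S]S ⇒ [[[[[]]S]S]S]S ⇒ [[[[[]][]]S]S]S ⇒ [[[[[]][]][]]S]S ⇒ [[[[[]][]][]][]]S ⇒ [[[[[]][]][]][]][]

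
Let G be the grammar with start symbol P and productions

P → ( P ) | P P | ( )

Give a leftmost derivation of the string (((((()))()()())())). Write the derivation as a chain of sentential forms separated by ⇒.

P ⇒ (P)   [P → ( P )]
(P) ⇒ ((P))   [P → ( P )]
((P)) ⇒ ((PP))   [P → P P]
((PP)) ⇒ (((P)P))   [P → ( P )]
(((P)P)) ⇒ (((PP)P))   [P → P P]
(((PP)P)) ⇒ ((((P)P)P))   [P → ( P )]
((((P)P)P)) ⇒ (((((P))P)P))   [P → ( P )]
(((((P))P)P)) ⇒ (((((()))P)P))   [P → ( )]
(((((()))P)P)) ⇒ (((((()))PP)P))   [P → P P]
(((((()))PP)P)) ⇒ (((((()))PPP)P))   [P → P P]
(((((()))PPP)P)) ⇒ (((((()))()PP)P))   [P → ( )]
(((((()))()PP)P)) ⇒ (((((()))()()P)P))   [P → ( )]
(((((()))()()P)P)) ⇒ (((((()))()()())P))   [P → ( )]
(((((()))()()())P)) ⇒ (((((()))()()())()))   [P → ( )]

P ⇒ (P) ⇒ ((P)) ⇒ ((PP)) ⇒ (((P)P)) ⇒ (((PP)P)) ⇒ ((((P)P)P)) ⇒ (((((P))P)P)) ⇒ (((((()))P)P)) ⇒ (((((()))PP)P)) ⇒ (((((()))PPP)P)) ⇒ (((((()))()PP)P)) ⇒ (((((()))()()P)P)) ⇒ (((((()))()()())P)) ⇒ (((((()))()()())()))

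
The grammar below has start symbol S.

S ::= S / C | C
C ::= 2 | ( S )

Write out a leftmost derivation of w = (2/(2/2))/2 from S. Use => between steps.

S => S/C   [S ::= S / C]
S/C => C/C   [S ::= C]
C/C => (S)/C   [C ::= ( S )]
(S)/C => (S/C)/C   [S ::= S / C]
(S/C)/C => (C/C)/C   [S ::= C]
(C/C)/C => (2/C)/C   [C ::= 2]
(2/C)/C => (2/(S))/C   [C ::= ( S )]
(2/(S))/C => (2/(S/C))/C   [S ::= S / C]
(2/(S/C))/C => (2/(C/C))/C   [S ::= C]
(2/(C/C))/C => (2/(2/C))/C   [C ::= 2]
(2/(2/C))/C => (2/(2/2))/C   [C ::= 2]
(2/(2/2))/C => (2/(2/2))/2   [C ::= 2]

S => S/C => C/C => (S)/C => (S/C)/C => (C/C)/C => (2/C)/C => (2/(S))/C => (2/(S/C))/C => (2/(C/C))/C => (2/(2/C))/C => (2/(2/2))/C => (2/(2/2))/2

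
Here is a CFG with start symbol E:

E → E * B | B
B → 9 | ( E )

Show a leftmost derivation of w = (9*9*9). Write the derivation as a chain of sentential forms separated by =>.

E => B => (E) => (E*B) => (E*B*B) => (B*B*B) => (9*B*B) => (9*9*B) => (9*9*9)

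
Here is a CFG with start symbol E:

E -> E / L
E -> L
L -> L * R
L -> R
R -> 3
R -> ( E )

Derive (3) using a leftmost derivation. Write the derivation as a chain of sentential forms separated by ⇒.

E⇒L⇒R⇒(E)⇒(L)⇒(R)⇒(3)

E ⇒ L   [E -> L]
L ⇒ R   [L -> R]
R ⇒ (E)   [R -> ( E )]
(E) ⇒ (L)   [E -> L]
(L) ⇒ (R)   [L -> R]
(R) ⇒ (3)   [R -> 3]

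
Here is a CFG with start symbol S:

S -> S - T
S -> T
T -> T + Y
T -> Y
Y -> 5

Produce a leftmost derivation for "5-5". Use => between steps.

S => S-T => T-T => Y-T => 5-T => 5-Y => 5-5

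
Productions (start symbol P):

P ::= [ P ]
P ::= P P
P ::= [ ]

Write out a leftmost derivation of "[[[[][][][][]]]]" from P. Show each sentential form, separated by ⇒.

P ⇒ [P]   [P ::= [ P ]]
[P] ⇒ [[P]]   [P ::= [ P ]]
[[P]] ⇒ [[[P]]]   [P ::= [ P ]]
[[[P]]] ⇒ [[[PP]]]   [P ::= P P]
[[[PP]]] ⇒ [[[PPP]]]   [P ::= P P]
[[[PPP]]] ⇒ [[[PPPP]]]   [P ::= P P]
[[[PPPP]]] ⇒ [[[PPPPP]]]   [P ::= P P]
[[[PPPPP]]] ⇒ [[[[]PPPP]]]   [P ::= [ ]]
[[[[]PPPP]]] ⇒ [[[[][]PPP]]]   [P ::= [ ]]
[[[[][]PPP]]] ⇒ [[[[][][]PP]]]   [P ::= [ ]]
[[[[][][]PP]]] ⇒ [[[[][][][]P]]]   [P ::= [ ]]
[[[[][][][]P]]] ⇒ [[[[][][][][]]]]   [P ::= [ ]]

P ⇒ [P] ⇒ [[P]] ⇒ [[[P]]] ⇒ [[[PP]]] ⇒ [[[PPP]]] ⇒ [[[PPPP]]] ⇒ [[[PPPPP]]] ⇒ [[[[]PPPP]]] ⇒ [[[[][]PPP]]] ⇒ [[[[][][]PP]]] ⇒ [[[[][][][]P]]] ⇒ [[[[][][][][]]]]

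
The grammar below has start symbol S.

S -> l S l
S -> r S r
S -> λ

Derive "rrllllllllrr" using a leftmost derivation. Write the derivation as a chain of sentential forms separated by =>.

S => rSr   [S -> r S r]
rSr => rrSrr   [S -> r S r]
rrSrr => rrlSlrr   [S -> l S l]
rrlSlrr => rrllSllrr   [S -> l S l]
rrllSllrr => rrlllSlllrr   [S -> l S l]
rrlllSlllrr => rrllllSllllrr   [S -> l S l]
rrllllSllllrr => rrllllllllrr   [S -> λ]

S=>rSr=>rrSrr=>rrlSlrr=>rrllSllrr=>rrlllSlllrr=>rrllllSllllrr=>rrllllllllrr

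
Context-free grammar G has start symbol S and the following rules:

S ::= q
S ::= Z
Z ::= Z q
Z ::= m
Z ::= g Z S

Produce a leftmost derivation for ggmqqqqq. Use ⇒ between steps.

S ⇒ Z ⇒ Zq ⇒ Zqq ⇒ Zqqq ⇒ gZSqqq ⇒ ggZSSqqq ⇒ ggmSSqqq ⇒ ggmqSqqq ⇒ ggmqqqqq

S ⇒ Z   [S ::= Z]
Z ⇒ Zq   [Z ::= Z q]
Zq ⇒ Zqq   [Z ::= Z q]
Zqq ⇒ Zqqq   [Z ::= Z q]
Zqqq ⇒ gZSqqq   [Z ::= g Z S]
gZSqqq ⇒ ggZSSqqq   [Z ::= g Z S]
ggZSSqqq ⇒ ggmSSqqq   [Z ::= m]
ggmSSqqq ⇒ ggmqSqqq   [S ::= q]
ggmqSqqq ⇒ ggmqqqqq   [S ::= q]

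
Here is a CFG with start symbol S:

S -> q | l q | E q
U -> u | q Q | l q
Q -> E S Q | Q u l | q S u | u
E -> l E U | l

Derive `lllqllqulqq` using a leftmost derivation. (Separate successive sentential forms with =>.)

S => Eq   [S -> E q]
Eq => lEUq   [E -> l E U]
lEUq => llEUUq   [E -> l E U]
llEUUq => lllUUq   [E -> l]
lllUUq => lllqQUq   [U -> q Q]
lllqQUq => lllqESQUq   [Q -> E S Q]
lllqESQUq => lllqlSQUq   [E -> l]
lllqlSQUq => lllqllqQUq   [S -> l q]
lllqllqQUq => lllqllquUq   [Q -> u]
lllqllquUq => lllqllqulqq   [U -> l q]

S => Eq => lEUq => llEUUq => lllUUq => lllqQUq => lllqESQUq => lllqlSQUq => lllqllqQUq => lllqllquUq => lllqllqulqq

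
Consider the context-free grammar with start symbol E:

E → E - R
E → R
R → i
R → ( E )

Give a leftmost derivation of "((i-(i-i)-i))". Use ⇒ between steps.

E ⇒ R   [E → R]
R ⇒ (E)   [R → ( E )]
(E) ⇒ (R)   [E → R]
(R) ⇒ ((E))   [R → ( E )]
((E)) ⇒ ((E-R))   [E → E - R]
((E-R)) ⇒ ((E-R-R))   [E → E - R]
((E-R-R)) ⇒ ((R-R-R))   [E → R]
((R-R-R)) ⇒ ((i-R-R))   [R → i]
((i-R-R)) ⇒ ((i-(E)-R))   [R → ( E )]
((i-(E)-R)) ⇒ ((i-(E-R)-R))   [E → E - R]
((i-(E-R)-R)) ⇒ ((i-(R-R)-R))   [E → R]
((i-(R-R)-R)) ⇒ ((i-(i-R)-R))   [R → i]
((i-(i-R)-R)) ⇒ ((i-(i-i)-R))   [R → i]
((i-(i-i)-R)) ⇒ ((i-(i-i)-i))   [R → i]

E ⇒ R ⇒ (E) ⇒ (R) ⇒ ((E)) ⇒ ((E-R)) ⇒ ((E-R-R)) ⇒ ((R-R-R)) ⇒ ((i-R-R)) ⇒ ((i-(E)-R)) ⇒ ((i-(E-R)-R)) ⇒ ((i-(R-R)-R)) ⇒ ((i-(i-R)-R)) ⇒ ((i-(i-i)-R)) ⇒ ((i-(i-i)-i))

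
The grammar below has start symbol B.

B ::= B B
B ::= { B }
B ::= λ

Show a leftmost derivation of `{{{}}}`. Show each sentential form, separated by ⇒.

B ⇒ {B}   [B ::= { B }]
{B} ⇒ {{B}}   [B ::= { B }]
{{B}} ⇒ {{BB}}   [B ::= B B]
{{BB}} ⇒ {{{B}B}}   [B ::= { B }]
{{{B}B}} ⇒ {{{}B}}   [B ::= λ]
{{{}B}} ⇒ {{{}}}   [B ::= λ]

B ⇒ {B} ⇒ {{B}} ⇒ {{BB}} ⇒ {{{B}B}} ⇒ {{{}B}} ⇒ {{{}}}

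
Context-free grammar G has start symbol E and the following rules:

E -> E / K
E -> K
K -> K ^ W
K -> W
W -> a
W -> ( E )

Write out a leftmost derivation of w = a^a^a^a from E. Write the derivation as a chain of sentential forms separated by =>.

E => K   [E -> K]
K => K^W   [K -> K ^ W]
K^W => K^W^W   [K -> K ^ W]
K^W^W => K^W^W^W   [K -> K ^ W]
K^W^W^W => W^W^W^W   [K -> W]
W^W^W^W => a^W^W^W   [W -> a]
a^W^W^W => a^a^W^W   [W -> a]
a^a^W^W => a^a^a^W   [W -> a]
a^a^a^W => a^a^a^a   [W -> a]

E=>K=>K^W=>K^W^W=>K^W^W^W=>W^W^W^W=>a^W^W^W=>a^a^W^W=>a^a^a^W=>a^a^a^a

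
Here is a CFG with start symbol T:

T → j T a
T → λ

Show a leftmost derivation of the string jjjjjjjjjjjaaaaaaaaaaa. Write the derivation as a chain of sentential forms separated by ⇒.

T⇒jTa⇒jjTaa⇒jjjTaaa⇒jjjjTaaaa⇒jjjjjTaaaaa⇒jjjjjjTaaaaaa⇒jjjjjjjTaaaaaaa⇒jjjjjjjjTaaaaaaaa⇒jjjjjjjjjTaaaaaaaaa⇒jjjjjjjjjjTaaaaaaaaaa⇒jjjjjjjjjjjTaaaaaaaaaaa⇒jjjjjjjjjjjaaaaaaaaaaa

T ⇒ jTa   [T → j T a]
jTa ⇒ jjTaa   [T → j T a]
jjTaa ⇒ jjjTaaa   [T → j T a]
jjjTaaa ⇒ jjjjTaaaa   [T → j T a]
jjjjTaaaa ⇒ jjjjjTaaaaa   [T → j T a]
jjjjjTaaaaa ⇒ jjjjjjTaaaaaa   [T → j T a]
jjjjjjTaaaaaa ⇒ jjjjjjjTaaaaaaa   [T → j T a]
jjjjjjjTaaaaaaa ⇒ jjjjjjjjTaaaaaaaa   [T → j T a]
jjjjjjjjTaaaaaaaa ⇒ jjjjjjjjjTaaaaaaaaa   [T → j T a]
jjjjjjjjjTaaaaaaaaa ⇒ jjjjjjjjjjTaaaaaaaaaa   [T → j T a]
jjjjjjjjjjTaaaaaaaaaa ⇒ jjjjjjjjjjjTaaaaaaaaaaa   [T → j T a]
jjjjjjjjjjjTaaaaaaaaaaa ⇒ jjjjjjjjjjjaaaaaaaaaaa   [T → λ]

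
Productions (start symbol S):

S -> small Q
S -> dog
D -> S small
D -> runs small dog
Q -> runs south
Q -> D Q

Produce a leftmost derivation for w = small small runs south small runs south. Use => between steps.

S => small Q   [S -> small Q]
small Q => small D Q   [Q -> D Q]
small D Q => small S small Q   [D -> S small]
small S small Q => small small Q small Q   [S -> small Q]
small small Q small Q => small small runs south small Q   [Q -> runs south]
small small runs south small Q => small small runs south small runs south   [Q -> runs south]

S => small Q => small D Q => small S small Q => small small Q small Q => small small runs south small Q => small small runs south small runs south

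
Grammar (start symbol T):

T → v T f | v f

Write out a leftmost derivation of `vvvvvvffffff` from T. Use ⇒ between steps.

T⇒vTf⇒vvTff⇒vvvTfff⇒vvvvTffff⇒vvvvvTfffff⇒vvvvvvffffff

T ⇒ vTf   [T → v T f]
vTf ⇒ vvTff   [T → v T f]
vvTff ⇒ vvvTfff   [T → v T f]
vvvTfff ⇒ vvvvTffff   [T → v T f]
vvvvTffff ⇒ vvvvvTfffff   [T → v T f]
vvvvvTfffff ⇒ vvvvvvffffff   [T → v f]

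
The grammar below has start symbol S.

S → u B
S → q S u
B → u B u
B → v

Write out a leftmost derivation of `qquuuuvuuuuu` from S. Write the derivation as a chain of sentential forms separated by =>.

S=>qSu=>qqSuu=>qquBuu=>qquuBuuu=>qquuuBuuuu=>qquuuuBuuuuu=>qquuuuvuuuuu

S => qSu   [S → q S u]
qSu => qqSuu   [S → q S u]
qqSuu => qquBuu   [S → u B]
qquBuu => qquuBuuu   [B → u B u]
qquuBuuu => qquuuBuuuu   [B → u B u]
qquuuBuuuu => qquuuuBuuuuu   [B → u B u]
qquuuuBuuuuu => qquuuuvuuuuu   [B → v]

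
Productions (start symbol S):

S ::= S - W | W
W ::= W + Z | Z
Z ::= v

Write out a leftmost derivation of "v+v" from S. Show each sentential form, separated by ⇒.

S ⇒ W   [S ::= W]
W ⇒ W+Z   [W ::= W + Z]
W+Z ⇒ Z+Z   [W ::= Z]
Z+Z ⇒ v+Z   [Z ::= v]
v+Z ⇒ v+v   [Z ::= v]

S ⇒ W ⇒ W+Z ⇒ Z+Z ⇒ v+Z ⇒ v+v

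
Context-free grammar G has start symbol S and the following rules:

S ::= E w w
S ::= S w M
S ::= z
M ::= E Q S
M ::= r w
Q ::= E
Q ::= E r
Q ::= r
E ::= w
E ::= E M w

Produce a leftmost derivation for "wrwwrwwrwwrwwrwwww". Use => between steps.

S => Eww   [S ::= E w w]
Eww => EMwww   [E ::= E M w]
EMwww => EMwMwww   [E ::= E M w]
EMwMwww => EMwMwMwww   [E ::= E M w]
EMwMwMwww => EMwMwMwMwww   [E ::= E M w]
EMwMwMwMwww => EMwMwMwMwMwww   [E ::= E M w]
EMwMwMwMwMwww => wMwMwMwMwMwww   [E ::= w]
wMwMwMwMwMwww => wrwwMwMwMwMwww   [M ::= r w]
wrwwMwMwMwMwww => wrwwrwwMwMwMwww   [M ::= r w]
wrwwrwwMwMwMwww => wrwwrwwrwwMwMwww   [M ::= r w]
wrwwrwwrwwMwMwww => wrwwrwwrwwrwwMwww   [M ::= r w]
wrwwrwwrwwrwwMwww => wrwwrwwrwwrwwrwwww   [M ::= r w]

S => Eww => EMwww => EMwMwww => EMwMwMwww => EMwMwMwMwww => EMwMwMwMwMwww => wMwMwMwMwMwww => wrwwMwMwMwMwww => wrwwrwwMwMwMwww => wrwwrwwrwwMwMwww => wrwwrwwrwwrwwMwww => wrwwrwwrwwrwwrwwww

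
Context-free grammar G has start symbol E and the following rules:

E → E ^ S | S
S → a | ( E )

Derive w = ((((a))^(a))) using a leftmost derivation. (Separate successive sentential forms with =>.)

E => S   [E → S]
S => (E)   [S → ( E )]
(E) => (S)   [E → S]
(S) => ((E))   [S → ( E )]
((E)) => ((E^S))   [E → E ^ S]
((E^S)) => ((S^S))   [E → S]
((S^S)) => (((E)^S))   [S → ( E )]
(((E)^S)) => (((S)^S))   [E → S]
(((S)^S)) => ((((E))^S))   [S → ( E )]
((((E))^S)) => ((((S))^S))   [E → S]
((((S))^S)) => ((((a))^S))   [S → a]
((((a))^S)) => ((((a))^(E)))   [S → ( E )]
((((a))^(E))) => ((((a))^(S)))   [E → S]
((((a))^(S))) => ((((a))^(a)))   [S → a]

E=>S=>(E)=>(S)=>((E))=>((E^S))=>((S^S))=>(((E)^S))=>(((S)^S))=>((((E))^S))=>((((S))^S))=>((((a))^S))=>((((a))^(E)))=>((((a))^(S)))=>((((a))^(a)))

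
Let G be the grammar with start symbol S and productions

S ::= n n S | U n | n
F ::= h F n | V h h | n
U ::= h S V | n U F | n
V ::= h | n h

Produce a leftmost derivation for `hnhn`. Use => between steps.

S => Un => hSVn => hnVn => hnhn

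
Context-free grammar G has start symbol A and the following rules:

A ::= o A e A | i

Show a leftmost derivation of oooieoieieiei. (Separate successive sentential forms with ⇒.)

A ⇒ oAeA   [A ::= o A e A]
oAeA ⇒ ooAeAeA   [A ::= o A e A]
ooAeAeA ⇒ oooAeAeAeA   [A ::= o A e A]
oooAeAeAeA ⇒ oooieAeAeA   [A ::= i]
oooieAeAeA ⇒ oooieoAeAeAeA   [A ::= o A e A]
oooieoAeAeAeA ⇒ oooieoieAeAeA   [A ::= i]
oooieoieAeAeA ⇒ oooieoieieAeA   [A ::= i]
oooieoieieAeA ⇒ oooieoieieieA   [A ::= i]
oooieoieieieA ⇒ oooieoieieiei   [A ::= i]

A ⇒ oAeA ⇒ ooAeAeA ⇒ oooAeAeAeA ⇒ oooieAeAeA ⇒ oooieoAeAeAeA ⇒ oooieoieAeAeA ⇒ oooieoieieAeA ⇒ oooieoieieieA ⇒ oooieoieieiei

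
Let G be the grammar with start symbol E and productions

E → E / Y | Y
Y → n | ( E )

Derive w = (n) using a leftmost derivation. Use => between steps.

E => Y   [E → Y]
Y => (E)   [Y → ( E )]
(E) => (Y)   [E → Y]
(Y) => (n)   [Y → n]

E=>Y=>(E)=>(Y)=>(n)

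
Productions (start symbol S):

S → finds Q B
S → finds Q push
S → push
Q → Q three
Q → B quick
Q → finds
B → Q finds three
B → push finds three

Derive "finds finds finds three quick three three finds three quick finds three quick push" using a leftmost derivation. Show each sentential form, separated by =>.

S => finds Q push => finds B quick push => finds Q finds three quick push => finds B quick finds three quick push => finds Q finds three quick finds three quick push => finds Q three finds three quick finds three quick push => finds Q three three finds three quick finds three quick push => finds B quick three three finds three quick finds three quick push => finds Q finds three quick three three finds three quick finds three quick push => finds finds finds three quick three three finds three quick finds three quick push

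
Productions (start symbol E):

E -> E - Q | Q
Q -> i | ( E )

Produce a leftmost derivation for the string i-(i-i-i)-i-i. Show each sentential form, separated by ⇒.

E⇒E-Q⇒E-Q-Q⇒E-Q-Q-Q⇒Q-Q-Q-Q⇒i-Q-Q-Q⇒i-(E)-Q-Q⇒i-(E-Q)-Q-Q⇒i-(E-Q-Q)-Q-Q⇒i-(Q-Q-Q)-Q-Q⇒i-(i-Q-Q)-Q-Q⇒i-(i-i-Q)-Q-Q⇒i-(i-i-i)-Q-Q⇒i-(i-i-i)-i-Q⇒i-(i-i-i)-i-i

E ⇒ E-Q   [E -> E - Q]
E-Q ⇒ E-Q-Q   [E -> E - Q]
E-Q-Q ⇒ E-Q-Q-Q   [E -> E - Q]
E-Q-Q-Q ⇒ Q-Q-Q-Q   [E -> Q]
Q-Q-Q-Q ⇒ i-Q-Q-Q   [Q -> i]
i-Q-Q-Q ⇒ i-(E)-Q-Q   [Q -> ( E )]
i-(E)-Q-Q ⇒ i-(E-Q)-Q-Q   [E -> E - Q]
i-(E-Q)-Q-Q ⇒ i-(E-Q-Q)-Q-Q   [E -> E - Q]
i-(E-Q-Q)-Q-Q ⇒ i-(Q-Q-Q)-Q-Q   [E -> Q]
i-(Q-Q-Q)-Q-Q ⇒ i-(i-Q-Q)-Q-Q   [Q -> i]
i-(i-Q-Q)-Q-Q ⇒ i-(i-i-Q)-Q-Q   [Q -> i]
i-(i-i-Q)-Q-Q ⇒ i-(i-i-i)-Q-Q   [Q -> i]
i-(i-i-i)-Q-Q ⇒ i-(i-i-i)-i-Q   [Q -> i]
i-(i-i-i)-i-Q ⇒ i-(i-i-i)-i-i   [Q -> i]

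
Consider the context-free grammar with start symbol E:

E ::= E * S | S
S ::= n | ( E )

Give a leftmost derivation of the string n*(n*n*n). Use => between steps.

E => E*S => S*S => n*S => n*(E) => n*(E*S) => n*(E*S*S) => n*(S*S*S) => n*(n*S*S) => n*(n*n*S) => n*(n*n*n)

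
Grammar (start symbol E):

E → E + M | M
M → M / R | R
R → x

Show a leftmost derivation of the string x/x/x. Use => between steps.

E => M => M/R => M/R/R => R/R/R => x/R/R => x/x/R => x/x/x

E => M   [E → M]
M => M/R   [M → M / R]
M/R => M/R/R   [M → M / R]
M/R/R => R/R/R   [M → R]
R/R/R => x/R/R   [R → x]
x/R/R => x/x/R   [R → x]
x/x/R => x/x/x   [R → x]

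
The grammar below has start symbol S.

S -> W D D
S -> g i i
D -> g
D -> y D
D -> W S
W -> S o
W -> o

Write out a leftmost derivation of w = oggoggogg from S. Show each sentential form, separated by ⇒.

S ⇒ WDD ⇒ SoDD ⇒ WDDoDD ⇒ SoDDoDD ⇒ WDDoDDoDD ⇒ oDDoDDoDD ⇒ ogDoDDoDD ⇒ oggoDDoDD ⇒ oggogDoDD ⇒ oggoggoDD ⇒ oggoggogD ⇒ oggoggogg

S ⇒ WDD   [S -> W D D]
WDD ⇒ SoDD   [W -> S o]
SoDD ⇒ WDDoDD   [S -> W D D]
WDDoDD ⇒ SoDDoDD   [W -> S o]
SoDDoDD ⇒ WDDoDDoDD   [S -> W D D]
WDDoDDoDD ⇒ oDDoDDoDD   [W -> o]
oDDoDDoDD ⇒ ogDoDDoDD   [D -> g]
ogDoDDoDD ⇒ oggoDDoDD   [D -> g]
oggoDDoDD ⇒ oggogDoDD   [D -> g]
oggogDoDD ⇒ oggoggoDD   [D -> g]
oggoggoDD ⇒ oggoggogD   [D -> g]
oggoggogD ⇒ oggoggogg   [D -> g]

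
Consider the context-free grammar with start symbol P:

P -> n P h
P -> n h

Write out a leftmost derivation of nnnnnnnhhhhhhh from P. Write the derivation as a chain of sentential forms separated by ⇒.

P⇒nPh⇒nnPhh⇒nnnPhhh⇒nnnnPhhhh⇒nnnnnPhhhhh⇒nnnnnnPhhhhhh⇒nnnnnnnhhhhhhh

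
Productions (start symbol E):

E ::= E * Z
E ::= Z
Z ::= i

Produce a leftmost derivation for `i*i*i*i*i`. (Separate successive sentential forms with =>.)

E => E*Z => E*Z*Z => E*Z*Z*Z => E*Z*Z*Z*Z => Z*Z*Z*Z*Z => i*Z*Z*Z*Z => i*i*Z*Z*Z => i*i*i*Z*Z => i*i*i*i*Z => i*i*i*i*i

E => E*Z   [E ::= E * Z]
E*Z => E*Z*Z   [E ::= E * Z]
E*Z*Z => E*Z*Z*Z   [E ::= E * Z]
E*Z*Z*Z => E*Z*Z*Z*Z   [E ::= E * Z]
E*Z*Z*Z*Z => Z*Z*Z*Z*Z   [E ::= Z]
Z*Z*Z*Z*Z => i*Z*Z*Z*Z   [Z ::= i]
i*Z*Z*Z*Z => i*i*Z*Z*Z   [Z ::= i]
i*i*Z*Z*Z => i*i*i*Z*Z   [Z ::= i]
i*i*i*Z*Z => i*i*i*i*Z   [Z ::= i]
i*i*i*i*Z => i*i*i*i*i   [Z ::= i]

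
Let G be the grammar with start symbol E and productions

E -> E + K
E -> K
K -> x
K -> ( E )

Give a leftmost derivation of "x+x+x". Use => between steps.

E => E+K => E+K+K => K+K+K => x+K+K => x+x+K => x+x+x

E => E+K   [E -> E + K]
E+K => E+K+K   [E -> E + K]
E+K+K => K+K+K   [E -> K]
K+K+K => x+K+K   [K -> x]
x+K+K => x+x+K   [K -> x]
x+x+K => x+x+x   [K -> x]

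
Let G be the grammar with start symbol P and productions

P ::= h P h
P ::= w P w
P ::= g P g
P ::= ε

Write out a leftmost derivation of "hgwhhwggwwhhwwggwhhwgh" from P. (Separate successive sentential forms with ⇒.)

P ⇒ hPh ⇒ hgPgh ⇒ hgwPwgh ⇒ hgwhPhwgh ⇒ hgwhhPhhwgh ⇒ hgwhhwPwhhwgh ⇒ hgwhhwgPgwhhwgh ⇒ hgwhhwggPggwhhwgh ⇒ hgwhhwggwPwggwhhwgh ⇒ hgwhhwggwwPwwggwhhwgh ⇒ hgwhhwggwwhPhwwggwhhwgh ⇒ hgwhhwggwwhhwwggwhhwgh

P ⇒ hPh   [P ::= h P h]
hPh ⇒ hgPgh   [P ::= g P g]
hgPgh ⇒ hgwPwgh   [P ::= w P w]
hgwPwgh ⇒ hgwhPhwgh   [P ::= h P h]
hgwhPhwgh ⇒ hgwhhPhhwgh   [P ::= h P h]
hgwhhPhhwgh ⇒ hgwhhwPwhhwgh   [P ::= w P w]
hgwhhwPwhhwgh ⇒ hgwhhwgPgwhhwgh   [P ::= g P g]
hgwhhwgPgwhhwgh ⇒ hgwhhwggPggwhhwgh   [P ::= g P g]
hgwhhwggPggwhhwgh ⇒ hgwhhwggwPwggwhhwgh   [P ::= w P w]
hgwhhwggwPwggwhhwgh ⇒ hgwhhwggwwPwwggwhhwgh   [P ::= w P w]
hgwhhwggwwPwwggwhhwgh ⇒ hgwhhwggwwhPhwwggwhhwgh   [P ::= h P h]
hgwhhwggwwhPhwwggwhhwgh ⇒ hgwhhwggwwhhwwggwhhwgh   [P ::= ε]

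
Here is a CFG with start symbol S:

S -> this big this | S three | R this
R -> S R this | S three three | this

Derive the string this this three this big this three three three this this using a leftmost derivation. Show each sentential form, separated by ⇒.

S ⇒ R this ⇒ S R this this ⇒ S three R this this ⇒ R this three R this this ⇒ this this three R this this ⇒ this this three S three three this this ⇒ this this three S three three three this this ⇒ this this three this big this three three three this this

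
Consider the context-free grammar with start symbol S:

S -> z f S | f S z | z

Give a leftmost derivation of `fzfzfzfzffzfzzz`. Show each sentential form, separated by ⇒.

S⇒fSz⇒fzfSz⇒fzfzfSz⇒fzfzfzfSz⇒fzfzfzfzfSz⇒fzfzfzfzffSzz⇒fzfzfzfzffzfSzz⇒fzfzfzfzffzfzzz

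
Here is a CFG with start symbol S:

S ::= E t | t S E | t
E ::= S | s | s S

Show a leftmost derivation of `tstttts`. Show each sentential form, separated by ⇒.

S ⇒ tSE ⇒ tEtE ⇒ tsStE ⇒ tsEttE ⇒ tsSttE ⇒ tsEtttE ⇒ tsStttE ⇒ tsttttE ⇒ tstttts

S ⇒ tSE   [S ::= t S E]
tSE ⇒ tEtE   [S ::= E t]
tEtE ⇒ tsStE   [E ::= s S]
tsStE ⇒ tsEttE   [S ::= E t]
tsEttE ⇒ tsSttE   [E ::= S]
tsSttE ⇒ tsEtttE   [S ::= E t]
tsEtttE ⇒ tsStttE   [E ::= S]
tsStttE ⇒ tsttttE   [S ::= t]
tsttttE ⇒ tstttts   [E ::= s]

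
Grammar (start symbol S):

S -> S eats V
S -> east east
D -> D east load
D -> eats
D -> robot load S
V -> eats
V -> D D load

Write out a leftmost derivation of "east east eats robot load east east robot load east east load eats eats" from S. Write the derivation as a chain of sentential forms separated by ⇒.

S ⇒ S eats V ⇒ S eats V eats V ⇒ east east eats V eats V ⇒ east east eats D D load eats V ⇒ east east eats robot load S D load eats V ⇒ east east eats robot load east east D load eats V ⇒ east east eats robot load east east robot load S load eats V ⇒ east east eats robot load east east robot load east east load eats V ⇒ east east eats robot load east east robot load east east load eats eats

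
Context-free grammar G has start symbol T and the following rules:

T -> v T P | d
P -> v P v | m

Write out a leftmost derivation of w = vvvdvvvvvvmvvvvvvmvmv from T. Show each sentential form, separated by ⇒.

T ⇒ vTP ⇒ vvTPP ⇒ vvvTPPP ⇒ vvvdPPP ⇒ vvvdvPvPP ⇒ vvvdvvPvvPP ⇒ vvvdvvvPvvvPP ⇒ vvvdvvvvPvvvvPP ⇒ vvvdvvvvvPvvvvvPP ⇒ vvvdvvvvvvPvvvvvvPP ⇒ vvvdvvvvvvmvvvvvvPP ⇒ vvvdvvvvvvmvvvvvvmP ⇒ vvvdvvvvvvmvvvvvvmvPv ⇒ vvvdvvvvvvmvvvvvvmvmv

T ⇒ vTP   [T -> v T P]
vTP ⇒ vvTPP   [T -> v T P]
vvTPP ⇒ vvvTPPP   [T -> v T P]
vvvTPPP ⇒ vvvdPPP   [T -> d]
vvvdPPP ⇒ vvvdvPvPP   [P -> v P v]
vvvdvPvPP ⇒ vvvdvvPvvPP   [P -> v P v]
vvvdvvPvvPP ⇒ vvvdvvvPvvvPP   [P -> v P v]
vvvdvvvPvvvPP ⇒ vvvdvvvvPvvvvPP   [P -> v P v]
vvvdvvvvPvvvvPP ⇒ vvvdvvvvvPvvvvvPP   [P -> v P v]
vvvdvvvvvPvvvvvPP ⇒ vvvdvvvvvvPvvvvvvPP   [P -> v P v]
vvvdvvvvvvPvvvvvvPP ⇒ vvvdvvvvvvmvvvvvvPP   [P -> m]
vvvdvvvvvvmvvvvvvPP ⇒ vvvdvvvvvvmvvvvvvmP   [P -> m]
vvvdvvvvvvmvvvvvvmP ⇒ vvvdvvvvvvmvvvvvvmvPv   [P -> v P v]
vvvdvvvvvvmvvvvvvmvPv ⇒ vvvdvvvvvvmvvvvvvmvmv   [P -> m]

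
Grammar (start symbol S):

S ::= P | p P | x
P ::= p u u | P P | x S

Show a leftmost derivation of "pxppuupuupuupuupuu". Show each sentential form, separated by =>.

S => pP   [S ::= p P]
pP => pPP   [P ::= P P]
pPP => pxSP   [P ::= x S]
pxSP => pxpPP   [S ::= p P]
pxpPP => pxpPPP   [P ::= P P]
pxpPPP => pxpPPPP   [P ::= P P]
pxpPPPP => pxppuuPPP   [P ::= p u u]
pxppuuPPP => pxppuuPPPP   [P ::= P P]
pxppuuPPPP => pxppuupuuPPP   [P ::= p u u]
pxppuupuuPPP => pxppuupuupuuPP   [P ::= p u u]
pxppuupuupuuPP => pxppuupuupuupuuP   [P ::= p u u]
pxppuupuupuupuuP => pxppuupuupuupuupuu   [P ::= p u u]

S => pP => pPP => pxSP => pxpPP => pxpPPP => pxpPPPP => pxppuuPPP => pxppuuPPPP => pxppuupuuPPP => pxppuupuupuuPP => pxppuupuupuupuuP => pxppuupuupuupuupuu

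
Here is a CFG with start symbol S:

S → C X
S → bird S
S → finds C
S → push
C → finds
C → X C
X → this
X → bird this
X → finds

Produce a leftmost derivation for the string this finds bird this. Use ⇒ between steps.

S ⇒ C X ⇒ X C X ⇒ this C X ⇒ this finds X ⇒ this finds bird this

S ⇒ C X   [S → C X]
C X ⇒ X C X   [C → X C]
X C X ⇒ this C X   [X → this]
this C X ⇒ this finds X   [C → finds]
this finds X ⇒ this finds bird this   [X → bird this]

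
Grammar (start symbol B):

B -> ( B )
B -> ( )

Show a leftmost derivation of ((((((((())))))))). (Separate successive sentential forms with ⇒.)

B ⇒ (B)   [B -> ( B )]
(B) ⇒ ((B))   [B -> ( B )]
((B)) ⇒ (((B)))   [B -> ( B )]
(((B))) ⇒ ((((B))))   [B -> ( B )]
((((B)))) ⇒ (((((B)))))   [B -> ( B )]
(((((B))))) ⇒ ((((((B))))))   [B -> ( B )]
((((((B)))))) ⇒ (((((((B)))))))   [B -> ( B )]
(((((((B))))))) ⇒ ((((((((B))))))))   [B -> ( B )]
((((((((B)))))))) ⇒ ((((((((()))))))))   [B -> ( )]

B ⇒ (B) ⇒ ((B)) ⇒ (((B))) ⇒ ((((B)))) ⇒ (((((B))))) ⇒ ((((((B)))))) ⇒ (((((((B))))))) ⇒ ((((((((B)))))))) ⇒ ((((((((()))))))))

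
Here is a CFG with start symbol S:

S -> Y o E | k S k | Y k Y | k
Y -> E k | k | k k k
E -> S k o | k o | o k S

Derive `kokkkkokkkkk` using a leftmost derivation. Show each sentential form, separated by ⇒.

S ⇒ kSk   [S -> k S k]
kSk ⇒ kYkYk   [S -> Y k Y]
kYkYk ⇒ kEkkYk   [Y -> E k]
kEkkYk ⇒ kokSkkYk   [E -> o k S]
kokSkkYk ⇒ kokYkYkkYk   [S -> Y k Y]
kokYkYkkYk ⇒ kokkkYkkYk   [Y -> k]
kokkkYkkYk ⇒ kokkkEkkkYk   [Y -> E k]
kokkkEkkkYk ⇒ kokkkkokkkYk   [E -> k o]
kokkkkokkkYk ⇒ kokkkkokkkkk   [Y -> k]

S ⇒ kSk ⇒ kYkYk ⇒ kEkkYk ⇒ kokSkkYk ⇒ kokYkYkkYk ⇒ kokkkYkkYk ⇒ kokkkEkkkYk ⇒ kokkkkokkkYk ⇒ kokkkkokkkkk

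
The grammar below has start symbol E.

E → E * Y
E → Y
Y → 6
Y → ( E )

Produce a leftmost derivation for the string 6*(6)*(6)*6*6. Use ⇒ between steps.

E ⇒ E*Y ⇒ E*Y*Y ⇒ E*Y*Y*Y ⇒ E*Y*Y*Y*Y ⇒ Y*Y*Y*Y*Y ⇒ 6*Y*Y*Y*Y ⇒ 6*(E)*Y*Y*Y ⇒ 6*(Y)*Y*Y*Y ⇒ 6*(6)*Y*Y*Y ⇒ 6*(6)*(E)*Y*Y ⇒ 6*(6)*(Y)*Y*Y ⇒ 6*(6)*(6)*Y*Y ⇒ 6*(6)*(6)*6*Y ⇒ 6*(6)*(6)*6*6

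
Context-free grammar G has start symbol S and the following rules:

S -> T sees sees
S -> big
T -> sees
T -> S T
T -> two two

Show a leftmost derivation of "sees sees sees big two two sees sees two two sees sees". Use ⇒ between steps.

S ⇒ T sees sees ⇒ S T sees sees ⇒ T sees sees T sees sees ⇒ sees sees sees T sees sees ⇒ sees sees sees S T sees sees ⇒ sees sees sees T sees sees T sees sees ⇒ sees sees sees S T sees sees T sees sees ⇒ sees sees sees big T sees sees T sees sees ⇒ sees sees sees big two two sees sees T sees sees ⇒ sees sees sees big two two sees sees two two sees sees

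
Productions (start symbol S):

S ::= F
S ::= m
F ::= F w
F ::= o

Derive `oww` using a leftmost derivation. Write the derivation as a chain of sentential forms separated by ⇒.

S ⇒ F   [S ::= F]
F ⇒ Fw   [F ::= F w]
Fw ⇒ Fww   [F ::= F w]
Fww ⇒ oww   [F ::= o]

S⇒F⇒Fw⇒Fww⇒oww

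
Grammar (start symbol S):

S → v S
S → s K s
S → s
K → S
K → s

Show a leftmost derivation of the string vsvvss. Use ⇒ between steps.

S ⇒ vS   [S → v S]
vS ⇒ vsKs   [S → s K s]
vsKs ⇒ vsSs   [K → S]
vsSs ⇒ vsvSs   [S → v S]
vsvSs ⇒ vsvvSs   [S → v S]
vsvvSs ⇒ vsvvss   [S → s]

S ⇒ vS ⇒ vsKs ⇒ vsSs ⇒ vsvSs ⇒ vsvvSs ⇒ vsvvss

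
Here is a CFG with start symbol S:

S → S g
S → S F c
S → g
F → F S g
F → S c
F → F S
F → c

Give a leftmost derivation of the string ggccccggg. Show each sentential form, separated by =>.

S => Sg   [S → S g]
Sg => Sgg   [S → S g]
Sgg => Sggg   [S → S g]
Sggg => SFcggg   [S → S F c]
SFcggg => SFcFcggg   [S → S F c]
SFcFcggg => SgFcFcggg   [S → S g]
SgFcFcggg => ggFcFcggg   [S → g]
ggFcFcggg => ggccFcggg   [F → c]
ggccFcggg => ggccccggg   [F → c]

S => Sg => Sgg => Sggg => SFcggg => SFcFcggg => SgFcFcggg => ggFcFcggg => ggccFcggg => ggccccggg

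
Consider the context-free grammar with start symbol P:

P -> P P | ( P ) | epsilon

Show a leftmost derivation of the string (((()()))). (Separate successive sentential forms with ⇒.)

P⇒(P)⇒(PP)⇒(PPP)⇒((P)PP)⇒(((P))PP)⇒(((PP))PP)⇒((((P)P))PP)⇒(((()P))PP)⇒(((()(P)))PP)⇒(((()()))PP)⇒(((()()))P)⇒(((()())))

P ⇒ (P)   [P -> ( P )]
(P) ⇒ (PP)   [P -> P P]
(PP) ⇒ (PPP)   [P -> P P]
(PPP) ⇒ ((P)PP)   [P -> ( P )]
((P)PP) ⇒ (((P))PP)   [P -> ( P )]
(((P))PP) ⇒ (((PP))PP)   [P -> P P]
(((PP))PP) ⇒ ((((P)P))PP)   [P -> ( P )]
((((P)P))PP) ⇒ (((()P))PP)   [P -> epsilon]
(((()P))PP) ⇒ (((()(P)))PP)   [P -> ( P )]
(((()(P)))PP) ⇒ (((()()))PP)   [P -> epsilon]
(((()()))PP) ⇒ (((()()))P)   [P -> epsilon]
(((()()))P) ⇒ (((()())))   [P -> epsilon]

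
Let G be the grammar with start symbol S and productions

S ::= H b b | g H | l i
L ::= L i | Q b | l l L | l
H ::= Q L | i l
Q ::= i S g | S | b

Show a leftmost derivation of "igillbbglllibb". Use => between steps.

S => Hbb   [S ::= H b b]
Hbb => QLbb   [H ::= Q L]
QLbb => iSgLbb   [Q ::= i S g]
iSgLbb => iHbbgLbb   [S ::= H b b]
iHbbgLbb => iQLbbgLbb   [H ::= Q L]
iQLbbgLbb => iSLbbgLbb   [Q ::= S]
iSLbbgLbb => igHLbbgLbb   [S ::= g H]
igHLbbgLbb => igilLbbgLbb   [H ::= i l]
igilLbbgLbb => igillbbgLbb   [L ::= l]
igillbbgLbb => igillbbgLibb   [L ::= L i]
igillbbgLibb => igillbbgllLibb   [L ::= l l L]
igillbbgllLibb => igillbbglllibb   [L ::= l]

S => Hbb => QLbb => iSgLbb => iHbbgLbb => iQLbbgLbb => iSLbbgLbb => igHLbbgLbb => igilLbbgLbb => igillbbgLbb => igillbbgLibb => igillbbgllLibb => igillbbglllibb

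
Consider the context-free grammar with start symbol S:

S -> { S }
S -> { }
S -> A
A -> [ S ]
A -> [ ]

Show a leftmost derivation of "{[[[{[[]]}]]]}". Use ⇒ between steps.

S ⇒ {S} ⇒ {A} ⇒ {[S]} ⇒ {[A]} ⇒ {[[S]]} ⇒ {[[A]]} ⇒ {[[[S]]]} ⇒ {[[[{S}]]]} ⇒ {[[[{A}]]]} ⇒ {[[[{[S]}]]]} ⇒ {[[[{[A]}]]]} ⇒ {[[[{[[]]}]]]}

S ⇒ {S}   [S -> { S }]
{S} ⇒ {A}   [S -> A]
{A} ⇒ {[S]}   [A -> [ S ]]
{[S]} ⇒ {[A]}   [S -> A]
{[A]} ⇒ {[[S]]}   [A -> [ S ]]
{[[S]]} ⇒ {[[A]]}   [S -> A]
{[[A]]} ⇒ {[[[S]]]}   [A -> [ S ]]
{[[[S]]]} ⇒ {[[[{S}]]]}   [S -> { S }]
{[[[{S}]]]} ⇒ {[[[{A}]]]}   [S -> A]
{[[[{A}]]]} ⇒ {[[[{[S]}]]]}   [A -> [ S ]]
{[[[{[S]}]]]} ⇒ {[[[{[A]}]]]}   [S -> A]
{[[[{[A]}]]]} ⇒ {[[[{[[]]}]]]}   [A -> [ ]]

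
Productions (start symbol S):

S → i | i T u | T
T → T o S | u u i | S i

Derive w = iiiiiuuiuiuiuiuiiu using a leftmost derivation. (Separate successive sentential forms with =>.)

S => iTu => iSiu => iTiu => iSiiu => iiTuiiu => iiSiuiiu => iiiTuiuiiu => iiiSiuiuiiu => iiiiTuiuiuiiu => iiiiSiuiuiuiiu => iiiiiTuiuiuiuiiu => iiiiiuuiuiuiuiuiiu

S => iTu   [S → i T u]
iTu => iSiu   [T → S i]
iSiu => iTiu   [S → T]
iTiu => iSiiu   [T → S i]
iSiiu => iiTuiiu   [S → i T u]
iiTuiiu => iiSiuiiu   [T → S i]
iiSiuiiu => iiiTuiuiiu   [S → i T u]
iiiTuiuiiu => iiiSiuiuiiu   [T → S i]
iiiSiuiuiiu => iiiiTuiuiuiiu   [S → i T u]
iiiiTuiuiuiiu => iiiiSiuiuiuiiu   [T → S i]
iiiiSiuiuiuiiu => iiiiiTuiuiuiuiiu   [S → i T u]
iiiiiTuiuiuiuiiu => iiiiiuuiuiuiuiuiiu   [T → u u i]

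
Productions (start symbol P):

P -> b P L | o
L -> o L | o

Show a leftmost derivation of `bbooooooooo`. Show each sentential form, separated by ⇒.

P⇒bPL⇒bbPLL⇒bboLL⇒bbooLL⇒bboooLL⇒bbooooLL⇒bboooooL⇒bbooooooL⇒bboooooooL⇒bbooooooooL⇒bbooooooooo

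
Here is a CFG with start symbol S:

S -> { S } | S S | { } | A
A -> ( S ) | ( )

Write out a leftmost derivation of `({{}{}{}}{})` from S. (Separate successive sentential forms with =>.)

S => A => (S) => (SS) => ({S}S) => ({SS}S) => ({SSS}S) => ({{}SS}S) => ({{}{}S}S) => ({{}{}{}}S) => ({{}{}{}}{})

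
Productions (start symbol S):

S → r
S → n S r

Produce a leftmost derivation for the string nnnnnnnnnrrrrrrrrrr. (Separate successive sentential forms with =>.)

S => nSr => nnSrr => nnnSrrr => nnnnSrrrr => nnnnnSrrrrr => nnnnnnSrrrrrr => nnnnnnnSrrrrrrr => nnnnnnnnSrrrrrrrr => nnnnnnnnnSrrrrrrrrr => nnnnnnnnnrrrrrrrrrr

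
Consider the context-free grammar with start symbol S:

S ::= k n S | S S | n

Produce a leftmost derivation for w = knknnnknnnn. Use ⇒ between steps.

S ⇒ knS   [S ::= k n S]
knS ⇒ knSS   [S ::= S S]
knSS ⇒ knknSS   [S ::= k n S]
knknSS ⇒ knknSSS   [S ::= S S]
knknSSS ⇒ knknSSSS   [S ::= S S]
knknSSSS ⇒ knknnSSS   [S ::= n]
knknnSSS ⇒ knknnSSSS   [S ::= S S]
knknnSSSS ⇒ knknnnSSS   [S ::= n]
knknnnSSS ⇒ knknnnknSSS   [S ::= k n S]
knknnnknSSS ⇒ knknnnknnSS   [S ::= n]
knknnnknnSS ⇒ knknnnknnnS   [S ::= n]
knknnnknnnS ⇒ knknnnknnnn   [S ::= n]

S ⇒ knS ⇒ knSS ⇒ knknSS ⇒ knknSSS ⇒ knknSSSS ⇒ knknnSSS ⇒ knknnSSSS ⇒ knknnnSSS ⇒ knknnnknSSS ⇒ knknnnknnSS ⇒ knknnnknnnS ⇒ knknnnknnnn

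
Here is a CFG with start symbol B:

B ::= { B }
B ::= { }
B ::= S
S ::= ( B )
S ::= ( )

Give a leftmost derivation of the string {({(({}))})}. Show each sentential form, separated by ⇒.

B ⇒ {B} ⇒ {S} ⇒ {(B)} ⇒ {({B})} ⇒ {({S})} ⇒ {({(B)})} ⇒ {({(S)})} ⇒ {({((B))})} ⇒ {({(({}))})}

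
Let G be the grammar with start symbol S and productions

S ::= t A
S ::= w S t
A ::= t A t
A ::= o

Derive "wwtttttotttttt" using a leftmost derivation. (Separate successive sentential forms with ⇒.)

S ⇒ wSt ⇒ wwStt ⇒ wwtAtt ⇒ wwttAttt ⇒ wwtttAtttt ⇒ wwttttAttttt ⇒ wwtttttAtttttt ⇒ wwtttttotttttt

S ⇒ wSt   [S ::= w S t]
wSt ⇒ wwStt   [S ::= w S t]
wwStt ⇒ wwtAtt   [S ::= t A]
wwtAtt ⇒ wwttAttt   [A ::= t A t]
wwttAttt ⇒ wwtttAtttt   [A ::= t A t]
wwtttAtttt ⇒ wwttttAttttt   [A ::= t A t]
wwttttAttttt ⇒ wwtttttAtttttt   [A ::= t A t]
wwtttttAtttttt ⇒ wwtttttotttttt   [A ::= o]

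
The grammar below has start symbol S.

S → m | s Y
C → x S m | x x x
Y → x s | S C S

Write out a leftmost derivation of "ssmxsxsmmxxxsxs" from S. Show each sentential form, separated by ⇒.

S ⇒ sY   [S → s Y]
sY ⇒ sSCS   [Y → S C S]
sSCS ⇒ ssYCS   [S → s Y]
ssYCS ⇒ ssSCSCS   [Y → S C S]
ssSCSCS ⇒ ssmCSCS   [S → m]
ssmCSCS ⇒ ssmxSmSCS   [C → x S m]
ssmxSmSCS ⇒ ssmxsYmSCS   [S → s Y]
ssmxsYmSCS ⇒ ssmxsxsmSCS   [Y → x s]
ssmxsxsmSCS ⇒ ssmxsxsmmCS   [S → m]
ssmxsxsmmCS ⇒ ssmxsxsmmxxxS   [C → x x x]
ssmxsxsmmxxxS ⇒ ssmxsxsmmxxxsY   [S → s Y]
ssmxsxsmmxxxsY ⇒ ssmxsxsmmxxxsxs   [Y → x s]

S⇒sY⇒sSCS⇒ssYCS⇒ssSCSCS⇒ssmCSCS⇒ssmxSmSCS⇒ssmxsYmSCS⇒ssmxsxsmSCS⇒ssmxsxsmmCS⇒ssmxsxsmmxxxS⇒ssmxsxsmmxxxsY⇒ssmxsxsmmxxxsxs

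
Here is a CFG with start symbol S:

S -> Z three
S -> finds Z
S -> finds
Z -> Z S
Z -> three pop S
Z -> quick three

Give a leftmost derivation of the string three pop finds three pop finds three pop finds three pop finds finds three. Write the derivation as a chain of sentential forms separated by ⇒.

S ⇒ Z three ⇒ three pop S three ⇒ three pop finds Z three ⇒ three pop finds three pop S three ⇒ three pop finds three pop finds Z three ⇒ three pop finds three pop finds three pop S three ⇒ three pop finds three pop finds three pop finds Z three ⇒ three pop finds three pop finds three pop finds Z S three ⇒ three pop finds three pop finds three pop finds three pop S S three ⇒ three pop finds three pop finds three pop finds three pop finds S three ⇒ three pop finds three pop finds three pop finds three pop finds finds three

S ⇒ Z three   [S -> Z three]
Z three ⇒ three pop S three   [Z -> three pop S]
three pop S three ⇒ three pop finds Z three   [S -> finds Z]
three pop finds Z three ⇒ three pop finds three pop S three   [Z -> three pop S]
three pop finds three pop S three ⇒ three pop finds three pop finds Z three   [S -> finds Z]
three pop finds three pop finds Z three ⇒ three pop finds three pop finds three pop S three   [Z -> three pop S]
three pop finds three pop finds three pop S three ⇒ three pop finds three pop finds three pop finds Z three   [S -> finds Z]
three pop finds three pop finds three pop finds Z three ⇒ three pop finds three pop finds three pop finds Z S three   [Z -> Z S]
three pop finds three pop finds three pop finds Z S three ⇒ three pop finds three pop finds three pop finds three pop S S three   [Z -> three pop S]
three pop finds three pop finds three pop finds three pop S S three ⇒ three pop finds three pop finds three pop finds three pop finds S three   [S -> finds]
three pop finds three pop finds three pop finds three pop finds S three ⇒ three pop finds three pop finds three pop finds three pop finds finds three   [S -> finds]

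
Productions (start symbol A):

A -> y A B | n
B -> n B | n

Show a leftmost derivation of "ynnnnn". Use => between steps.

A => yAB => ynB => ynnB => ynnnB => ynnnnB => ynnnnn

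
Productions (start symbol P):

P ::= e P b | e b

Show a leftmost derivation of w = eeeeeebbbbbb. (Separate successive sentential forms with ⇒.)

P⇒ePb⇒eePbb⇒eeePbbb⇒eeeePbbbb⇒eeeeePbbbbb⇒eeeeeebbbbbb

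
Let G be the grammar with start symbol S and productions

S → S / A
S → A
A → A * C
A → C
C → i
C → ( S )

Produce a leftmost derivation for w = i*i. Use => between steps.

S => A   [S → A]
A => A*C   [A → A * C]
A*C => C*C   [A → C]
C*C => i*C   [C → i]
i*C => i*i   [C → i]

S=>A=>A*C=>C*C=>i*C=>i*i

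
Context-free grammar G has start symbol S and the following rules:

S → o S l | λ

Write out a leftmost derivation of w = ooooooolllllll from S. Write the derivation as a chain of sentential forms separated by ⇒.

S ⇒ oSl ⇒ ooSll ⇒ oooSlll ⇒ ooooSllll ⇒ oooooSlllll ⇒ ooooooSllllll ⇒ oooooooSlllllll ⇒ ooooooolllllll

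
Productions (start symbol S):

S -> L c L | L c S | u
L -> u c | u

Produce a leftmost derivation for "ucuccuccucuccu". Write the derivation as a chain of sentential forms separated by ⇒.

S ⇒ LcS ⇒ ucS ⇒ ucLcS ⇒ ucuccS ⇒ ucuccLcS ⇒ ucuccuccS ⇒ ucuccuccLcS ⇒ ucuccuccucS ⇒ ucuccuccucLcL ⇒ ucuccuccucuccL ⇒ ucuccuccucuccu

S ⇒ LcS   [S -> L c S]
LcS ⇒ ucS   [L -> u]
ucS ⇒ ucLcS   [S -> L c S]
ucLcS ⇒ ucuccS   [L -> u c]
ucuccS ⇒ ucuccLcS   [S -> L c S]
ucuccLcS ⇒ ucuccuccS   [L -> u c]
ucuccuccS ⇒ ucuccuccLcS   [S -> L c S]
ucuccuccLcS ⇒ ucuccuccucS   [L -> u]
ucuccuccucS ⇒ ucuccuccucLcL   [S -> L c L]
ucuccuccucLcL ⇒ ucuccuccucuccL   [L -> u c]
ucuccuccucuccL ⇒ ucuccuccucuccu   [L -> u]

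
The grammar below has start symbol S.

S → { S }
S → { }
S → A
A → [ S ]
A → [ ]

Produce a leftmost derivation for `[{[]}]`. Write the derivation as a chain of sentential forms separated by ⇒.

S⇒A⇒[S]⇒[{S}]⇒[{A}]⇒[{[]}]

S ⇒ A   [S → A]
A ⇒ [S]   [A → [ S ]]
[S] ⇒ [{S}]   [S → { S }]
[{S}] ⇒ [{A}]   [S → A]
[{A}] ⇒ [{[]}]   [A → [ ]]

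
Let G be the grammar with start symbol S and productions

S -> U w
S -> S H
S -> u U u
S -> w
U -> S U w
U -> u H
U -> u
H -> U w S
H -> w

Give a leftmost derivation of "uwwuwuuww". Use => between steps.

S=>Uw=>SUww=>uUuUww=>uSUwuUww=>uSHUwuUww=>uwHUwuUww=>uwwUwuUww=>uwwuwuUww=>uwwuwuuww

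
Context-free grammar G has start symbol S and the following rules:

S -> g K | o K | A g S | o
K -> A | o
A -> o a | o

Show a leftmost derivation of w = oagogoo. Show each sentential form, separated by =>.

S=>AgS=>oagS=>oagAgS=>oagogS=>oagogoK=>oagogoo

S => AgS   [S -> A g S]
AgS => oagS   [A -> o a]
oagS => oagAgS   [S -> A g S]
oagAgS => oagogS   [A -> o]
oagogS => oagogoK   [S -> o K]
oagogoK => oagogoo   [K -> o]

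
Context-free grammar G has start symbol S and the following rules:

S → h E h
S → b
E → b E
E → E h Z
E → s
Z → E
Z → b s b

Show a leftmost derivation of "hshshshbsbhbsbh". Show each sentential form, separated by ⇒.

S ⇒ hEh ⇒ hEhZh ⇒ hEhZhZh ⇒ hEhZhZhZh ⇒ hshZhZhZh ⇒ hshEhZhZh ⇒ hshEhZhZhZh ⇒ hshshZhZhZh ⇒ hshshEhZhZh ⇒ hshshshZhZh ⇒ hshshshbsbhZh ⇒ hshshshbsbhbsbh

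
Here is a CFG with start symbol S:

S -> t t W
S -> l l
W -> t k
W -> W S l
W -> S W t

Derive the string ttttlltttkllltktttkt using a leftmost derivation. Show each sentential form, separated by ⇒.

S ⇒ ttW ⇒ ttSWt ⇒ ttttWWt ⇒ ttttSWtWt ⇒ ttttllWtWt ⇒ ttttllSWttWt ⇒ ttttllttWWttWt ⇒ ttttllttWSlWttWt ⇒ ttttlltttkSlWttWt ⇒ ttttlltttklllWttWt ⇒ ttttlltttkllltkttWt ⇒ ttttlltttkllltktttkt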